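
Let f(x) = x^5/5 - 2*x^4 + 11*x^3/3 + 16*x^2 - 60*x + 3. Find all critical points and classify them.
f'(x) = x^4 - 8*x^3 + 11*x^2 + 32*x - 60

Solve f'(x) = 0:
  Factor: x^4 - 8*x^3 + 11*x^2 + 32*x - 60 = (x - 5)*(x - 3)*(x - 2)*(x + 2) = 0.
  ⇒ x = -2, 2, 3, 5

f''(x) = 4*x^3 - 24*x^2 + 22*x + 32
Second-derivative test at each critical point:
  f''(-2) = -140 < 0 → local maximum
  f''(2) = 12 > 0 → local minimum
  f''(3) = -10 < 0 → local maximum
  f''(5) = 42 > 0 → local minimum

Critical points: x = -2 (local maximum); x = 2 (local minimum); x = 3 (local maximum); x = 5 (local minimum)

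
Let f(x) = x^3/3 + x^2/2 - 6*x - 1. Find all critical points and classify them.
f'(x) = x^2 + x - 6

Solve f'(x) = 0:
  Factor: x^2 + x - 6 = (x - 2)*(x + 3) = 0.
  ⇒ x = -3, 2

f''(x) = 2*x + 1
Second-derivative test at each critical point:
  f''(-3) = -5 < 0 → local maximum
  f''(2) = 5 > 0 → local minimum

Critical points: x = -3 (local maximum); x = 2 (local minimum)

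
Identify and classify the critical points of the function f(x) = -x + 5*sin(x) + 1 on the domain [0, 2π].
f'(x) = 5*cos(x) - 1

Solve f'(x) = 0 on [0, 2π]:
  f'(x) = 0 ⇔ cos(x) = 1/5, i.e. x = ±arccos(1/5) + 2nπ; keep the solutions lying in [0, 2π].
  ⇒ x = acos(1/5) ≈ 1.3694, -acos(1/5) + 2*pi ≈ 4.9137

f''(x) = -5*sin(x)
Second-derivative test at each critical point:
  f''(1.3694) = -4.8990 < 0 → local maximum
  f''(4.9137) = 4.8990 > 0 → local minimum

Critical points: x = acos(1/5) ≈ 1.3694 (local maximum); x = -acos(1/5) + 2*pi ≈ 4.9137 (local minimum)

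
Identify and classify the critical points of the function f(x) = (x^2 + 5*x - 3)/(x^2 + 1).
f'(x) = (-5*x^2 + 8*x + 5)/(x^4 + 2*x^2 + 1)

Solve f'(x) = 0:
  f'(x) = -(5*x^2 - 8*x - 5)/(x^2 + 1)^2; the denominator is positive wherever f is defined, so f'(x) = 0 ⇔ -5*x^2 + 8*x + 5 = 0.
  5*x^2 - 8*x - 5 = 0 has no rational roots; quadratic formula: x = (8 ± √164)/10.
  ⇒ x = 4/5 - sqrt(41)/5 ≈ -0.4806, 4/5 + sqrt(41)/5 ≈ 2.0806

f''(x) = 2*(5*x^3 - 12*x^2 - 15*x + 4)/(x^6 + 3*x^4 + 3*x^2 + 1)
Second-derivative test at each critical point:
  f''(-0.4806) = 8.4510 > 0 → local minimum
  f''(2.0806) = -0.4510 < 0 → local maximum

Critical points: x = 4/5 - sqrt(41)/5 ≈ -0.4806 (local minimum); x = 4/5 + sqrt(41)/5 ≈ 2.0806 (local maximum)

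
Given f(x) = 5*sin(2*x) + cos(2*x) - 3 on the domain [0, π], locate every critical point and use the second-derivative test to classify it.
f'(x) = -2*sin(2*x) + 10*cos(2*x)

Solve f'(x) = 0 on [0, π]:
  f'(x) = 0 ⇔ 5*cos(2*x) = sin(2*x) ⇔ tan(2*x) = 5, i.e. 2*x = arctan(5) + nπ; keep the solutions lying in [0, π].
  ⇒ x = atan(5)/2 ≈ 0.6867, atan(5)/2 + pi/2 ≈ 2.2575

f''(x) = -20*sin(2*x) - 4*cos(2*x)
Second-derivative test at each critical point:
  f''(0.6867) = -20.3961 < 0 → local maximum
  f''(2.2575) = 20.3961 > 0 → local minimum

Critical points: x = atan(5)/2 ≈ 0.6867 (local maximum); x = atan(5)/2 + pi/2 ≈ 2.2575 (local minimum)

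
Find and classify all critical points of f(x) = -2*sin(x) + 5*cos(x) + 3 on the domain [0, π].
f'(x) = -5*sin(x) - 2*cos(x)

Solve f'(x) = 0 on [0, π]:
  f'(x) = 0 ⇔ -2*cos(x) = 5*sin(x) ⇔ tan(x) = -2/5, i.e. x = arctan(-2/5) + nπ; keep the solutions lying in [0, π].
  ⇒ x = pi - atan(2/5) ≈ 2.7611

f''(x) = 2*sin(x) - 5*cos(x)
Second-derivative test at each critical point:
  f''(2.7611) = 5.3852 > 0 → local minimum

Critical points: x = pi - atan(2/5) ≈ 2.7611 (local minimum)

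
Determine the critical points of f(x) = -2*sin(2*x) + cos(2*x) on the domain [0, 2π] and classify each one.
f'(x) = -2*sin(2*x) - 4*cos(2*x)

Solve f'(x) = 0 on [0, 2π]:
  f'(x) = 0 ⇔ -2*cos(2*x) = sin(2*x) ⇔ tan(2*x) = -2, i.e. 2*x = arctan(-2) + nπ; keep the solutions lying in [0, 2π].
  ⇒ x = -atan(2)/2 + pi/2 ≈ 1.0172, pi - atan(2)/2 ≈ 2.5880, -atan(2)/2 + 3*pi/2 ≈ 4.1588, -atan(2)/2 + 2*pi ≈ 5.7296

f''(x) = 8*sin(2*x) - 4*cos(2*x)
Second-derivative test at each critical point:
  f''(1.0172) = 8.9443 > 0 → local minimum
  f''(2.5880) = -8.9443 < 0 → local maximum
  f''(4.1588) = 8.9443 > 0 → local minimum
  f''(5.7296) = -8.9443 < 0 → local maximum

Critical points: x = -atan(2)/2 + pi/2 ≈ 1.0172 (local minimum); x = pi - atan(2)/2 ≈ 2.5880 (local maximum); x = -atan(2)/2 + 3*pi/2 ≈ 4.1588 (local minimum); x = -atan(2)/2 + 2*pi ≈ 5.7296 (local maximum)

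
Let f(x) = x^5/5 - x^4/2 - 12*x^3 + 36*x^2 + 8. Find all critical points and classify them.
f'(x) = x*(x^3 - 2*x^2 - 36*x + 72)

Solve f'(x) = 0:
  Factor: x^4 - 2*x^3 - 36*x^2 + 72*x = x*(x - 6)*(x - 2)*(x + 6) = 0.
  ⇒ x = -6, 0, 2, 6

f''(x) = 4*x^3 - 6*x^2 - 72*x + 72
Second-derivative test at each critical point:
  f''(-6) = -576 < 0 → local maximum
  f''(0) = 72 > 0 → local minimum
  f''(2) = -64 < 0 → local maximum
  f''(6) = 288 > 0 → local minimum

Critical points: x = -6 (local maximum); x = 0 (local minimum); x = 2 (local maximum); x = 6 (local minimum)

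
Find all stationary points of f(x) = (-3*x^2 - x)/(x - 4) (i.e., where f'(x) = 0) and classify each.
f'(x) = (-3*x^2 + 24*x + 4)/(x^2 - 8*x + 16)

Solve f'(x) = 0:
  f'(x) = -(3*x^2 - 24*x - 4)/(x - 4)^2; the denominator is positive wherever f is defined, so f'(x) = 0 ⇔ -3*x^2 + 24*x + 4 = 0.
  3*x^2 - 24*x - 4 = 0 has no rational roots; quadratic formula: x = (24 ± √624)/6.
  ⇒ x = 4 - 2*sqrt(39)/3 ≈ -0.1633, 4 + 2*sqrt(39)/3 ≈ 8.1633

f''(x) = -104/(x^3 - 12*x^2 + 48*x - 64)
Second-derivative test at each critical point:
  f''(-0.1633) = 1.4412 > 0 → local minimum
  f''(8.1633) = -1.4412 < 0 → local maximum

Critical points: x = 4 - 2*sqrt(39)/3 ≈ -0.1633 (local minimum); x = 4 + 2*sqrt(39)/3 ≈ 8.1633 (local maximum)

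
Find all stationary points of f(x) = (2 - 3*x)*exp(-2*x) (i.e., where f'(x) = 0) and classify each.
f'(x) = (6*x - 7)*exp(-2*x)

Solve f'(x) = 0:
  f'(x) = (6*x - 7)·exp(-2*x) and exp(-2*x) > 0 for every x, so f'(x) = 0 ⇔ 6*x - 7 = 0.
  6*x - 7 = 0.
  ⇒ x = 7/6

f''(x) = 4*(5 - 3*x)*exp(-2*x)
Second-derivative test at each critical point:
  f''(7/6) = 0.5818 > 0 → local minimum

Critical points: x = 7/6 (local minimum)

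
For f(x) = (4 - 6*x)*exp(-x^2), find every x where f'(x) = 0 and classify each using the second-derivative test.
f'(x) = 2*(2*x*(3*x - 2) - 3)*exp(-x^2)

Solve f'(x) = 0:
  f'(x) = (12*x^2 - 8*x - 6)·exp(-x^2) and exp(-x^2) > 0 for every x, so f'(x) = 0 ⇔ 12*x^2 - 8*x - 6 = 0.
  Factor: 12*x^2 - 8*x - 6 = 2*(6*x^2 - 4*x - 3); 6*x^2 - 4*x - 3 = 0 has no rational roots; quadratic formula: x = (4 ± √88)/12.
  ⇒ x = 1/3 - sqrt(22)/6 ≈ -0.4484, 1/3 + sqrt(22)/6 ≈ 1.1151

f''(x) = 4*(2*x^2*(2 - 3*x) + 9*x - 2)*exp(-x^2)
Second-derivative test at each critical point:
  f''(-0.4484) = -15.3444 < 0 → local maximum
  f''(1.1151) = 5.4110 > 0 → local minimum

Critical points: x = 1/3 - sqrt(22)/6 ≈ -0.4484 (local maximum); x = 1/3 + sqrt(22)/6 ≈ 1.1151 (local minimum)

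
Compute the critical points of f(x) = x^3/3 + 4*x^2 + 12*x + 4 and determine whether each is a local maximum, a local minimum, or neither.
f'(x) = x^2 + 8*x + 12

Solve f'(x) = 0:
  Factor: x^2 + 8*x + 12 = (x + 2)*(x + 6) = 0.
  ⇒ x = -6, -2

f''(x) = 2*x + 8
Second-derivative test at each critical point:
  f''(-6) = -4 < 0 → local maximum
  f''(-2) = 4 > 0 → local minimum

Critical points: x = -6 (local maximum); x = -2 (local minimum)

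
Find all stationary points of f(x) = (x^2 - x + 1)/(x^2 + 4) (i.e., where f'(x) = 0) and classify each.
f'(x) = (x^2 + 6*x - 4)/(x^4 + 8*x^2 + 16)

Solve f'(x) = 0:
  f'(x) = (x^2 + 6*x - 4)/(x^2 + 4)^2; the denominator is positive wherever f is defined, so f'(x) = 0 ⇔ x^2 + 6*x - 4 = 0.
  x^2 + 6*x - 4 = 0 has no rational roots; quadratic formula: x = (-6 ± √52)/2.
  ⇒ x = -sqrt(13) - 3 ≈ -6.6056, -3 + sqrt(13) ≈ 0.6056

f''(x) = 2*(-x^3 - 9*x^2 + 12*x + 12)/(x^6 + 12*x^4 + 48*x^2 + 64)
Second-derivative test at each critical point:
  f''(-6.6056) = -0.0032 < 0 → local maximum
  f''(0.6056) = 0.3782 > 0 → local minimum

Critical points: x = -sqrt(13) - 3 ≈ -6.6056 (local maximum); x = -3 + sqrt(13) ≈ 0.6056 (local minimum)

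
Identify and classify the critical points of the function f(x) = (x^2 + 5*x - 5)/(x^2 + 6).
f'(x) = (-5*x^2 + 22*x + 30)/(x^4 + 12*x^2 + 36)

Solve f'(x) = 0:
  f'(x) = -(5*x^2 - 22*x - 30)/(x^2 + 6)^2; the denominator is positive wherever f is defined, so f'(x) = 0 ⇔ -5*x^2 + 22*x + 30 = 0.
  5*x^2 - 22*x - 30 = 0 has no rational roots; quadratic formula: x = (22 ± √1084)/10.
  ⇒ x = 11/5 - sqrt(271)/5 ≈ -1.0924, 11/5 + sqrt(271)/5 ≈ 5.4924

f''(x) = 2*(5*x^3 - 33*x^2 - 90*x + 66)/(x^6 + 18*x^4 + 108*x^2 + 216)
Second-derivative test at each critical point:
  f''(-1.0924) = 0.6363 > 0 → local minimum
  f''(5.4924) = -0.0252 < 0 → local maximum

Critical points: x = 11/5 - sqrt(271)/5 ≈ -1.0924 (local minimum); x = 11/5 + sqrt(271)/5 ≈ 5.4924 (local maximum)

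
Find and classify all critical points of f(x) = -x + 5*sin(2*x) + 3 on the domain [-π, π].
f'(x) = 10*cos(2*x) - 1

Solve f'(x) = 0 on [-π, π]:
  f'(x) = 0 ⇔ cos(2*x) = 1/10, i.e. 2*x = ±arccos(1/10) + 2nπ; keep the solutions lying in [-π, π].
  ⇒ x = -pi + acos(1/10)/2 ≈ -2.4063, -acos(1/10)/2 ≈ -0.7353, acos(1/10)/2 ≈ 0.7353, pi - acos(1/10)/2 ≈ 2.4063

f''(x) = -20*sin(2*x)
Second-derivative test at each critical point:
  f''(-2.4063) = -19.8997 < 0 → local maximum
  f''(-0.7353) = 19.8997 > 0 → local minimum
  f''(0.7353) = -19.8997 < 0 → local maximum
  f''(2.4063) = 19.8997 > 0 → local minimum

Critical points: x = -pi + acos(1/10)/2 ≈ -2.4063 (local maximum); x = -acos(1/10)/2 ≈ -0.7353 (local minimum); x = acos(1/10)/2 ≈ 0.7353 (local maximum); x = pi - acos(1/10)/2 ≈ 2.4063 (local minimum)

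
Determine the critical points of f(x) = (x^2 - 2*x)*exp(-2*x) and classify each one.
f'(x) = 2*(-x^2 + 3*x - 1)*exp(-2*x)

Solve f'(x) = 0:
  f'(x) = (-2*x^2 + 6*x - 2)·exp(-2*x) and exp(-2*x) > 0 for every x, so f'(x) = 0 ⇔ -2*x^2 + 6*x - 2 = 0.
  Factor: -2*x^2 + 6*x - 2 = -2*(x^2 - 3*x + 1); x^2 - 3*x + 1 = 0 has no rational roots; quadratic formula: x = (3 ± √5)/2.
  ⇒ x = 3/2 - sqrt(5)/2 ≈ 0.3820, sqrt(5)/2 + 3/2 ≈ 2.6180

f''(x) = 2*(2*x^2 - 8*x + 5)*exp(-2*x)
Second-derivative test at each critical point:
  f''(0.3820) = 2.0833 > 0 → local minimum
  f''(2.6180) = -0.0238 < 0 → local maximum

Critical points: x = 3/2 - sqrt(5)/2 ≈ 0.3820 (local minimum); x = sqrt(5)/2 + 3/2 ≈ 2.6180 (local maximum)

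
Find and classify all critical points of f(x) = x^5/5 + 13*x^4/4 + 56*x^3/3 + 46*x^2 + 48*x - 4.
f'(x) = x^4 + 13*x^3 + 56*x^2 + 92*x + 48

Solve f'(x) = 0:
  Factor: x^4 + 13*x^3 + 56*x^2 + 92*x + 48 = (x + 1)*(x + 2)*(x + 4)*(x + 6) = 0.
  ⇒ x = -6, -4, -2, -1

f''(x) = 4*x^3 + 39*x^2 + 112*x + 92
Second-derivative test at each critical point:
  f''(-6) = -40 < 0 → local maximum
  f''(-4) = 12 > 0 → local minimum
  f''(-2) = -8 < 0 → local maximum
  f''(-1) = 15 > 0 → local minimum

Critical points: x = -6 (local maximum); x = -4 (local minimum); x = -2 (local maximum); x = -1 (local minimum)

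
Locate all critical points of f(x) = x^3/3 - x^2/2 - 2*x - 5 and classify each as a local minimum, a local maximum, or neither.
f'(x) = x^2 - x - 2

Solve f'(x) = 0:
  Factor: x^2 - x - 2 = (x - 2)*(x + 1) = 0.
  ⇒ x = -1, 2

f''(x) = 2*x - 1
Second-derivative test at each critical point:
  f''(-1) = -3 < 0 → local maximum
  f''(2) = 3 > 0 → local minimum

Critical points: x = -1 (local maximum); x = 2 (local minimum)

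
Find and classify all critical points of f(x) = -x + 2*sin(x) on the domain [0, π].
f'(x) = 2*cos(x) - 1

Solve f'(x) = 0 on [0, π]:
  f'(x) = 0 ⇔ cos(x) = 1/2, i.e. x = ±arccos(1/2) + 2nπ; keep the solutions lying in [0, π].
  ⇒ x = pi/3 ≈ 1.0472

f''(x) = -2*sin(x)
Second-derivative test at each critical point:
  f''(1.0472) = -1.7321 < 0 → local maximum

Critical points: x = pi/3 ≈ 1.0472 (local maximum)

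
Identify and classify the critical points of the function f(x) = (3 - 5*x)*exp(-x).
f'(x) = (5*x - 8)*exp(-x)

Solve f'(x) = 0:
  f'(x) = (5*x - 8)·exp(-x) and exp(-x) > 0 for every x, so f'(x) = 0 ⇔ 5*x - 8 = 0.
  5*x - 8 = 0.
  ⇒ x = 8/5

f''(x) = (13 - 5*x)*exp(-x)
Second-derivative test at each critical point:
  f''(8/5) = 1.0095 > 0 → local minimum

Critical points: x = 8/5 (local minimum)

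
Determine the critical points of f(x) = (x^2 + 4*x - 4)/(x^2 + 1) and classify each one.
f'(x) = 2*(-2*x^2 + 5*x + 2)/(x^4 + 2*x^2 + 1)

Solve f'(x) = 0:
  f'(x) = -2*(2*x^2 - 5*x - 2)/(x^2 + 1)^2; the denominator is positive wherever f is defined, so f'(x) = 0 ⇔ -4*x^2 + 10*x + 4 = 0.
  Factor: -4*x^2 + 10*x + 4 = -2*(2*x^2 - 5*x - 2); 2*x^2 - 5*x - 2 = 0 has no rational roots; quadratic formula: x = (5 ± √41)/4.
  ⇒ x = 5/4 - sqrt(41)/4 ≈ -0.3508, 5/4 + sqrt(41)/4 ≈ 2.8508

f''(x) = 2*(4*x^3 - 15*x^2 - 12*x + 5)/(x^6 + 3*x^4 + 3*x^2 + 1)
Second-derivative test at each critical point:
  f''(-0.3508) = 10.1537 > 0 → local minimum
  f''(2.8508) = -0.1537 < 0 → local maximum

Critical points: x = 5/4 - sqrt(41)/4 ≈ -0.3508 (local minimum); x = 5/4 + sqrt(41)/4 ≈ 2.8508 (local maximum)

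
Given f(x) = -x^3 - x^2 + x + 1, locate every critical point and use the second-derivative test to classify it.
f'(x) = -3*x^2 - 2*x + 1

Solve f'(x) = 0:
  Factor: -3*x^2 - 2*x + 1 = -(x + 1)*(3*x - 1) = 0.
  ⇒ x = -1, 1/3

f''(x) = -6*x - 2
Second-derivative test at each critical point:
  f''(-1) = 4 > 0 → local minimum
  f''(1/3) = -4 < 0 → local maximum

Critical points: x = -1 (local minimum); x = 1/3 (local maximum)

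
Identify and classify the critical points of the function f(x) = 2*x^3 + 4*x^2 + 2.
f'(x) = 2*x*(3*x + 4)

Solve f'(x) = 0:
  Factor: 6*x^2 + 8*x = 2*x*(3*x + 4) = 0.
  ⇒ x = -4/3, 0

f''(x) = 12*x + 8
Second-derivative test at each critical point:
  f''(-4/3) = -8 < 0 → local maximum
  f''(0) = 8 > 0 → local minimum

Critical points: x = -4/3 (local maximum); x = 0 (local minimum)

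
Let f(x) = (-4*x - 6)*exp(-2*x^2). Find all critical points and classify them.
f'(x) = 4*(2*x*(2*x + 3) - 1)*exp(-2*x^2)

Solve f'(x) = 0:
  f'(x) = (16*x^2 + 24*x - 4)·exp(-2*x^2) and exp(-2*x^2) > 0 for every x, so f'(x) = 0 ⇔ 16*x^2 + 24*x - 4 = 0.
  Factor: 16*x^2 + 24*x - 4 = 4*(4*x^2 + 6*x - 1); 4*x^2 + 6*x - 1 = 0 has no rational roots; quadratic formula: x = (-6 ± √52)/8.
  ⇒ x = -sqrt(13)/4 - 3/4 ≈ -1.6514, -3/4 + sqrt(13)/4 ≈ 0.1514

f''(x) = 8*(-8*x^3 - 12*x^2 + 6*x + 3)*exp(-2*x^2)
Second-derivative test at each critical point:
  f''(-1.6514) = -0.1234 < 0 → local maximum
  f''(0.1514) = 27.5521 > 0 → local minimum

Critical points: x = -sqrt(13)/4 - 3/4 ≈ -1.6514 (local maximum); x = -3/4 + sqrt(13)/4 ≈ 0.1514 (local minimum)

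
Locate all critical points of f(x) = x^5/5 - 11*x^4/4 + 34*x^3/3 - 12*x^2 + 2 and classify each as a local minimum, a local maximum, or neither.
f'(x) = x*(x^3 - 11*x^2 + 34*x - 24)

Solve f'(x) = 0:
  Factor: x^4 - 11*x^3 + 34*x^2 - 24*x = x*(x - 6)*(x - 4)*(x - 1) = 0.
  ⇒ x = 0, 1, 4, 6

f''(x) = 4*x^3 - 33*x^2 + 68*x - 24
Second-derivative test at each critical point:
  f''(0) = -24 < 0 → local maximum
  f''(1) = 15 > 0 → local minimum
  f''(4) = -24 < 0 → local maximum
  f''(6) = 60 > 0 → local minimum

Critical points: x = 0 (local maximum); x = 1 (local minimum); x = 4 (local maximum); x = 6 (local minimum)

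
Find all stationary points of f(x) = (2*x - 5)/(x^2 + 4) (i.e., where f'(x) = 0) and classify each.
f'(x) = 2*(-x^2 + 5*x + 4)/(x^4 + 8*x^2 + 16)

Solve f'(x) = 0:
  f'(x) = -2*(x^2 - 5*x - 4)/(x^2 + 4)^2; the denominator is positive wherever f is defined, so f'(x) = 0 ⇔ -2*x^2 + 10*x + 8 = 0.
  Factor: -2*x^2 + 10*x + 8 = -2*(x^2 - 5*x - 4); x^2 - 5*x - 4 = 0 has no rational roots; quadratic formula: x = (5 ± √41)/2.
  ⇒ x = 5/2 - sqrt(41)/2 ≈ -0.7016, 5/2 + sqrt(41)/2 ≈ 5.7016

f''(x) = 2*(4*x^2*(2*x - 5) + (5 - 6*x)*(x^2 + 4))/(x^2 + 4)^3
Second-derivative test at each critical point:
  f''(-0.7016) = 0.6346 > 0 → local minimum
  f''(5.7016) = -0.0096 < 0 → local maximum

Critical points: x = 5/2 - sqrt(41)/2 ≈ -0.7016 (local minimum); x = 5/2 + sqrt(41)/2 ≈ 5.7016 (local maximum)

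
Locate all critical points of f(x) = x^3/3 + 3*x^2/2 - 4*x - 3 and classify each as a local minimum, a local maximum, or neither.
f'(x) = x^2 + 3*x - 4

Solve f'(x) = 0:
  Factor: x^2 + 3*x - 4 = (x - 1)*(x + 4) = 0.
  ⇒ x = -4, 1

f''(x) = 2*x + 3
Second-derivative test at each critical point:
  f''(-4) = -5 < 0 → local maximum
  f''(1) = 5 > 0 → local minimum

Critical points: x = -4 (local maximum); x = 1 (local minimum)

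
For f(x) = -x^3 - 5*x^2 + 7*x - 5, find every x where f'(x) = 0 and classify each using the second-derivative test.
f'(x) = -3*x^2 - 10*x + 7

Solve f'(x) = 0:
  3*x^2 + 10*x - 7 = 0 has no rational roots; quadratic formula: x = (-10 ± √184)/6.
  ⇒ x = -sqrt(46)/3 - 5/3 ≈ -3.9274, -5/3 + sqrt(46)/3 ≈ 0.5941

f''(x) = -6*x - 10
Second-derivative test at each critical point:
  f''(-3.9274) = 13.5647 > 0 → local minimum
  f''(0.5941) = -13.5647 < 0 → local maximum

Critical points: x = -sqrt(46)/3 - 5/3 ≈ -3.9274 (local minimum); x = -5/3 + sqrt(46)/3 ≈ 0.5941 (local maximum)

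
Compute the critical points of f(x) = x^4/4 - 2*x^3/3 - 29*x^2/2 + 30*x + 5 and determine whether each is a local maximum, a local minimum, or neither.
f'(x) = x^3 - 2*x^2 - 29*x + 30

Solve f'(x) = 0:
  Factor: x^3 - 2*x^2 - 29*x + 30 = (x - 6)*(x - 1)*(x + 5) = 0.
  ⇒ x = -5, 1, 6

f''(x) = 3*x^2 - 4*x - 29
Second-derivative test at each critical point:
  f''(-5) = 66 > 0 → local minimum
  f''(1) = -30 < 0 → local maximum
  f''(6) = 55 > 0 → local minimum

Critical points: x = -5 (local minimum); x = 1 (local maximum); x = 6 (local minimum)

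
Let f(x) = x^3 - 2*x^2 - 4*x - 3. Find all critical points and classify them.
f'(x) = 3*x^2 - 4*x - 4

Solve f'(x) = 0:
  Factor: 3*x^2 - 4*x - 4 = (x - 2)*(3*x + 2) = 0.
  ⇒ x = -2/3, 2

f''(x) = 6*x - 4
Second-derivative test at each critical point:
  f''(-2/3) = -8 < 0 → local maximum
  f''(2) = 8 > 0 → local minimum

Critical points: x = -2/3 (local maximum); x = 2 (local minimum)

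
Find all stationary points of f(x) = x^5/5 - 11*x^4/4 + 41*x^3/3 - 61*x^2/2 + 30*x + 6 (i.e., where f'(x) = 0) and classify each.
f'(x) = x^4 - 11*x^3 + 41*x^2 - 61*x + 30

Solve f'(x) = 0:
  Factor: x^4 - 11*x^3 + 41*x^2 - 61*x + 30 = (x - 5)*(x - 3)*(x - 2)*(x - 1) = 0.
  ⇒ x = 1, 2, 3, 5

f''(x) = 4*x^3 - 33*x^2 + 82*x - 61
Second-derivative test at each critical point:
  f''(1) = -8 < 0 → local maximum
  f''(2) = 3 > 0 → local minimum
  f''(3) = -4 < 0 → local maximum
  f''(5) = 24 > 0 → local minimum

Critical points: x = 1 (local maximum); x = 2 (local minimum); x = 3 (local maximum); x = 5 (local minimum)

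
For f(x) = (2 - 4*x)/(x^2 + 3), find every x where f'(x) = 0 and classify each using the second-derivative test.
f'(x) = 4*(x^2 - x - 3)/(x^4 + 6*x^2 + 9)

Solve f'(x) = 0:
  f'(x) = 4*(x^2 - x - 3)/(x^2 + 3)^2; the denominator is positive wherever f is defined, so f'(x) = 0 ⇔ 4*x^2 - 4*x - 12 = 0.
  Factor: 4*x^2 - 4*x - 12 = 4*(x^2 - x - 3); x^2 - x - 3 = 0 has no rational roots; quadratic formula: x = (1 ± √13)/2.
  ⇒ x = 1/2 - sqrt(13)/2 ≈ -1.3028, 1/2 + sqrt(13)/2 ≈ 2.3028

f''(x) = 4*(4*x^2*(1 - 2*x) + (6*x - 1)*(x^2 + 3))/(x^2 + 3)^3
Second-derivative test at each critical point:
  f''(-1.3028) = -0.6537 < 0 → local maximum
  f''(2.3028) = 0.2092 > 0 → local minimum

Critical points: x = 1/2 - sqrt(13)/2 ≈ -1.3028 (local maximum); x = 1/2 + sqrt(13)/2 ≈ 2.3028 (local minimum)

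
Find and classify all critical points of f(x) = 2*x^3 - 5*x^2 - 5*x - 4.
f'(x) = 6*x^2 - 10*x - 5

Solve f'(x) = 0:
  6*x^2 - 10*x - 5 = 0 has no rational roots; quadratic formula: x = (10 ± √220)/12.
  ⇒ x = 5/6 - sqrt(55)/6 ≈ -0.4027, 5/6 + sqrt(55)/6 ≈ 2.0694

f''(x) = 12*x - 10
Second-derivative test at each critical point:
  f''(-0.4027) = -14.8324 < 0 → local maximum
  f''(2.0694) = 14.8324 > 0 → local minimum

Critical points: x = 5/6 - sqrt(55)/6 ≈ -0.4027 (local maximum); x = 5/6 + sqrt(55)/6 ≈ 2.0694 (local minimum)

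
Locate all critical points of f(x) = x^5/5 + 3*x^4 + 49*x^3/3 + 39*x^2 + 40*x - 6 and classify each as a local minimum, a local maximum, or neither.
f'(x) = x^4 + 12*x^3 + 49*x^2 + 78*x + 40

Solve f'(x) = 0:
  Factor: x^4 + 12*x^3 + 49*x^2 + 78*x + 40 = (x + 1)*(x + 2)*(x + 4)*(x + 5) = 0.
  ⇒ x = -5, -4, -2, -1

f''(x) = 4*x^3 + 36*x^2 + 98*x + 78
Second-derivative test at each critical point:
  f''(-5) = -12 < 0 → local maximum
  f''(-4) = 6 > 0 → local minimum
  f''(-2) = -6 < 0 → local maximum
  f''(-1) = 12 > 0 → local minimum

Critical points: x = -5 (local maximum); x = -4 (local minimum); x = -2 (local maximum); x = -1 (local minimum)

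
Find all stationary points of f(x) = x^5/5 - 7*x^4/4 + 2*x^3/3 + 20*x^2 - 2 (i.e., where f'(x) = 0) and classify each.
f'(x) = x*(x^3 - 7*x^2 + 2*x + 40)

Solve f'(x) = 0:
  Factor: x^4 - 7*x^3 + 2*x^2 + 40*x = x*(x - 5)*(x - 4)*(x + 2) = 0.
  ⇒ x = -2, 0, 4, 5

f''(x) = 4*x^3 - 21*x^2 + 4*x + 40
Second-derivative test at each critical point:
  f''(-2) = -84 < 0 → local maximum
  f''(0) = 40 > 0 → local minimum
  f''(4) = -24 < 0 → local maximum
  f''(5) = 35 > 0 → local minimum

Critical points: x = -2 (local maximum); x = 0 (local minimum); x = 4 (local maximum); x = 5 (local minimum)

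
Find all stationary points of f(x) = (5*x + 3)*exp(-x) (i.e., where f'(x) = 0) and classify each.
f'(x) = (2 - 5*x)*exp(-x)

Solve f'(x) = 0:
  f'(x) = (2 - 5*x)·exp(-x) and exp(-x) > 0 for every x, so f'(x) = 0 ⇔ 2 - 5*x = 0.
  2 - 5*x = 0.
  ⇒ x = 2/5

f''(x) = (5*x - 7)*exp(-x)
Second-derivative test at each critical point:
  f''(2/5) = -3.3516 < 0 → local maximum

Critical points: x = 2/5 (local maximum)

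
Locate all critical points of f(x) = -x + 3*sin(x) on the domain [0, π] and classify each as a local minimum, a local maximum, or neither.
f'(x) = 3*cos(x) - 1

Solve f'(x) = 0 on [0, π]:
  f'(x) = 0 ⇔ cos(x) = 1/3, i.e. x = ±arccos(1/3) + 2nπ; keep the solutions lying in [0, π].
  ⇒ x = acos(1/3) ≈ 1.2310

f''(x) = -3*sin(x)
Second-derivative test at each critical point:
  f''(1.2310) = -2.8284 < 0 → local maximum

Critical points: x = acos(1/3) ≈ 1.2310 (local maximum)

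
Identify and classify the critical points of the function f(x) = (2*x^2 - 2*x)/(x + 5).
f'(x) = 2*(x^2 + 10*x - 5)/(x^2 + 10*x + 25)

Solve f'(x) = 0:
  f'(x) = 2*(x^2 + 10*x - 5)/(x + 5)^2; the denominator is positive wherever f is defined, so f'(x) = 0 ⇔ 2*x^2 + 20*x - 10 = 0.
  Factor: 2*x^2 + 20*x - 10 = 2*(x^2 + 10*x - 5); x^2 + 10*x - 5 = 0 has no rational roots; quadratic formula: x = (-10 ± √120)/2.
  ⇒ x = -sqrt(30) - 5 ≈ -10.4772, -5 + sqrt(30) ≈ 0.4772

f''(x) = 120/(x^3 + 15*x^2 + 75*x + 125)
Second-derivative test at each critical point:
  f''(-10.4772) = -0.7303 < 0 → local maximum
  f''(0.4772) = 0.7303 > 0 → local minimum

Critical points: x = -sqrt(30) - 5 ≈ -10.4772 (local maximum); x = -5 + sqrt(30) ≈ 0.4772 (local minimum)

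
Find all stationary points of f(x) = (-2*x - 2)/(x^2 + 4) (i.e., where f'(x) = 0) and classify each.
f'(x) = 2*(-x^2 + 2*x*(x + 1) - 4)/(x^2 + 4)^2

Solve f'(x) = 0:
  f'(x) = 2*(x^2 + 2*x - 4)/(x^2 + 4)^2; the denominator is positive wherever f is defined, so f'(x) = 0 ⇔ 2*x^2 + 4*x - 8 = 0.
  Factor: 2*x^2 + 4*x - 8 = 2*(x^2 + 2*x - 4); x^2 + 2*x - 4 = 0 has no rational roots; quadratic formula: x = (-2 ± √20)/2.
  ⇒ x = -sqrt(5) - 1 ≈ -3.2361, -1 + sqrt(5) ≈ 1.2361

f''(x) = 4*(-4*x^2*(x + 1) + (3*x + 1)*(x^2 + 4))/(x^2 + 4)^3
Second-derivative test at each critical point:
  f''(-3.2361) = -0.0427 < 0 → local maximum
  f''(1.2361) = 0.2927 > 0 → local minimum

Critical points: x = -sqrt(5) - 1 ≈ -3.2361 (local maximum); x = -1 + sqrt(5) ≈ 1.2361 (local minimum)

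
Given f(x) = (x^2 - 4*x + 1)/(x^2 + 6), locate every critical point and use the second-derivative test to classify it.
f'(x) = 2*(2*x^2 + 5*x - 12)/(x^4 + 12*x^2 + 36)

Solve f'(x) = 0:
  f'(x) = 2*(x + 4)*(2*x - 3)/(x^2 + 6)^2; the denominator is positive wherever f is defined, so f'(x) = 0 ⇔ 4*x^2 + 10*x - 24 = 0.
  Factor: 4*x^2 + 10*x - 24 = 2*(x + 4)*(2*x - 3) = 0.
  ⇒ x = -4, 3/2

f''(x) = 2*(-4*x^3 - 15*x^2 + 72*x + 30)/(x^6 + 18*x^4 + 108*x^2 + 216)
Second-derivative test at each critical point:
  f''(-4) = -1/22 < 0 → local maximum
  f''(3/2) = 32/99 > 0 → local minimum

Critical points: x = -4 (local maximum); x = 3/2 (local minimum)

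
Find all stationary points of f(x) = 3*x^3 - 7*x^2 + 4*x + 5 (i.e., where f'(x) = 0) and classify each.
f'(x) = 9*x^2 - 14*x + 4

Solve f'(x) = 0:
  9*x^2 - 14*x + 4 = 0 has no rational roots; quadratic formula: x = (14 ± √52)/18.
  ⇒ x = 7/9 - sqrt(13)/9 ≈ 0.3772, sqrt(13)/9 + 7/9 ≈ 1.1784

f''(x) = 18*x - 14
Second-derivative test at each critical point:
  f''(0.3772) = -7.2111 < 0 → local maximum
  f''(1.1784) = 7.2111 > 0 → local minimum

Critical points: x = 7/9 - sqrt(13)/9 ≈ 0.3772 (local maximum); x = sqrt(13)/9 + 7/9 ≈ 1.1784 (local minimum)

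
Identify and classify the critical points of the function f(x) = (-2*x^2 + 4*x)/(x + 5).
f'(x) = 2*(-x^2 - 10*x + 10)/(x^2 + 10*x + 25)

Solve f'(x) = 0:
  f'(x) = -2*(x^2 + 10*x - 10)/(x + 5)^2; the denominator is positive wherever f is defined, so f'(x) = 0 ⇔ -2*x^2 - 20*x + 20 = 0.
  Factor: -2*x^2 - 20*x + 20 = -2*(x^2 + 10*x - 10); x^2 + 10*x - 10 = 0 has no rational roots; quadratic formula: x = (-10 ± √140)/2.
  ⇒ x = -sqrt(35) - 5 ≈ -10.9161, -5 + sqrt(35) ≈ 0.9161

f''(x) = -140/(x^3 + 15*x^2 + 75*x + 125)
Second-derivative test at each critical point:
  f''(-10.9161) = 0.6761 > 0 → local minimum
  f''(0.9161) = -0.6761 < 0 → local maximum

Critical points: x = -sqrt(35) - 5 ≈ -10.9161 (local minimum); x = -5 + sqrt(35) ≈ 0.9161 (local maximum)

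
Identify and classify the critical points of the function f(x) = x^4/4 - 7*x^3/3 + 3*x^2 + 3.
f'(x) = x*(x^2 - 7*x + 6)

Solve f'(x) = 0:
  Factor: x^3 - 7*x^2 + 6*x = x*(x - 6)*(x - 1) = 0.
  ⇒ x = 0, 1, 6

f''(x) = 3*x^2 - 14*x + 6
Second-derivative test at each critical point:
  f''(0) = 6 > 0 → local minimum
  f''(1) = -5 < 0 → local maximum
  f''(6) = 30 > 0 → local minimum

Critical points: x = 0 (local minimum); x = 1 (local maximum); x = 6 (local minimum)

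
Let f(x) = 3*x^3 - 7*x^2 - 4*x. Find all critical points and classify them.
f'(x) = 9*x^2 - 14*x - 4

Solve f'(x) = 0:
  9*x^2 - 14*x - 4 = 0 has no rational roots; quadratic formula: x = (14 ± √340)/18.
  ⇒ x = 7/9 - sqrt(85)/9 ≈ -0.2466, 7/9 + sqrt(85)/9 ≈ 1.8022

f''(x) = 18*x - 14
Second-derivative test at each critical point:
  f''(-0.2466) = -18.4391 < 0 → local maximum
  f''(1.8022) = 18.4391 > 0 → local minimum

Critical points: x = 7/9 - sqrt(85)/9 ≈ -0.2466 (local maximum); x = 7/9 + sqrt(85)/9 ≈ 1.8022 (local minimum)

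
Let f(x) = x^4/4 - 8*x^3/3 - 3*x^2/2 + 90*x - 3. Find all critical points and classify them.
f'(x) = x^3 - 8*x^2 - 3*x + 90

Solve f'(x) = 0:
  Factor: x^3 - 8*x^2 - 3*x + 90 = (x - 6)*(x - 5)*(x + 3) = 0.
  ⇒ x = -3, 5, 6

f''(x) = 3*x^2 - 16*x - 3
Second-derivative test at each critical point:
  f''(-3) = 72 > 0 → local minimum
  f''(5) = -8 < 0 → local maximum
  f''(6) = 9 > 0 → local minimum

Critical points: x = -3 (local minimum); x = 5 (local maximum); x = 6 (local minimum)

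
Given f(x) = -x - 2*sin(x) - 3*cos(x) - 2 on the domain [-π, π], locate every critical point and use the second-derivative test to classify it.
f'(x) = 3*sin(x) - 2*cos(x) - 1

Solve f'(x) = 0 on [-π, π]:
  f'(x) = 0 ⇔ 3*sin(x) - 2*cos(x) = 1. Write the left side as R·cos(x + φ) with R = √((-2)² + (-3)²) = sqrt(13), cos φ = -2*sqrt(13)/13, sin φ = -3*sqrt(13)/13; then cos(x + φ) = sqrt(13)/13. Solve for x and keep the solutions lying in [-π, π].
  ⇒ x = -pi + atan((3 - 4*sqrt(3))/(-6*sqrt(3) - 2)) ≈ -2.8346, atan((3 + 4*sqrt(3))/(-2 + 6*sqrt(3))) ≈ 0.8690

f''(x) = 2*sin(x) + 3*cos(x)
Second-derivative test at each critical point:
  f''(-2.8346) = -3.4641 < 0 → local maximum
  f''(0.8690) = 3.4641 > 0 → local minimum

Critical points: x = -pi + atan((3 - 4*sqrt(3))/(-6*sqrt(3) - 2)) ≈ -2.8346 (local maximum); x = atan((3 + 4*sqrt(3))/(-2 + 6*sqrt(3))) ≈ 0.8690 (local minimum)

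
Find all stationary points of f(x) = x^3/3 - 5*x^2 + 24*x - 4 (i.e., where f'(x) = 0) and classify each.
f'(x) = x^2 - 10*x + 24

Solve f'(x) = 0:
  Factor: x^2 - 10*x + 24 = (x - 6)*(x - 4) = 0.
  ⇒ x = 4, 6

f''(x) = 2*x - 10
Second-derivative test at each critical point:
  f''(4) = -2 < 0 → local maximum
  f''(6) = 2 > 0 → local minimum

Critical points: x = 4 (local maximum); x = 6 (local minimum)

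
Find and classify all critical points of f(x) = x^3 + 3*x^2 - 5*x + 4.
f'(x) = 3*x^2 + 6*x - 5

Solve f'(x) = 0:
  3*x^2 + 6*x - 5 = 0 has no rational roots; quadratic formula: x = (-6 ± √96)/6.
  ⇒ x = -2*sqrt(6)/3 - 1 ≈ -2.6330, -1 + 2*sqrt(6)/3 ≈ 0.6330

f''(x) = 6*x + 6
Second-derivative test at each critical point:
  f''(-2.6330) = -9.7980 < 0 → local maximum
  f''(0.6330) = 9.7980 > 0 → local minimum

Critical points: x = -2*sqrt(6)/3 - 1 ≈ -2.6330 (local maximum); x = -1 + 2*sqrt(6)/3 ≈ 0.6330 (local minimum)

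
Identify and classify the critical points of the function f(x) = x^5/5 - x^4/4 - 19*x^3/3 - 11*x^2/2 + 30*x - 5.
f'(x) = x^4 - x^3 - 19*x^2 - 11*x + 30

Solve f'(x) = 0:
  Factor: x^4 - x^3 - 19*x^2 - 11*x + 30 = (x - 5)*(x - 1)*(x + 2)*(x + 3) = 0.
  ⇒ x = -3, -2, 1, 5

f''(x) = 4*x^3 - 3*x^2 - 38*x - 11
Second-derivative test at each critical point:
  f''(-3) = -32 < 0 → local maximum
  f''(-2) = 21 > 0 → local minimum
  f''(1) = -48 < 0 → local maximum
  f''(5) = 224 > 0 → local minimum

Critical points: x = -3 (local maximum); x = -2 (local minimum); x = 1 (local maximum); x = 5 (local minimum)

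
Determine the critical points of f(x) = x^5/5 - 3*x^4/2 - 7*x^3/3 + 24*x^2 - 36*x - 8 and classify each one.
f'(x) = x^4 - 6*x^3 - 7*x^2 + 48*x - 36

Solve f'(x) = 0:
  Factor: x^4 - 6*x^3 - 7*x^2 + 48*x - 36 = (x - 6)*(x - 2)*(x - 1)*(x + 3) = 0.
  ⇒ x = -3, 1, 2, 6

f''(x) = 4*x^3 - 18*x^2 - 14*x + 48
Second-derivative test at each critical point:
  f''(-3) = -180 < 0 → local maximum
  f''(1) = 20 > 0 → local minimum
  f''(2) = -20 < 0 → local maximum
  f''(6) = 180 > 0 → local minimum

Critical points: x = -3 (local maximum); x = 1 (local minimum); x = 2 (local maximum); x = 6 (local minimum)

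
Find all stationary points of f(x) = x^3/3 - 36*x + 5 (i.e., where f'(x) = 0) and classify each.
f'(x) = x^2 - 36

Solve f'(x) = 0:
  Factor: x^2 - 36 = (x - 6)*(x + 6) = 0.
  ⇒ x = -6, 6

f''(x) = 2*x
Second-derivative test at each critical point:
  f''(-6) = -12 < 0 → local maximum
  f''(6) = 12 > 0 → local minimum

Critical points: x = -6 (local maximum); x = 6 (local minimum)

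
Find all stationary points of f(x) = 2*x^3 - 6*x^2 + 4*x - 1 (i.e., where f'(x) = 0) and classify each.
f'(x) = 6*x^2 - 12*x + 4

Solve f'(x) = 0:
  Factor: 6*x^2 - 12*x + 4 = 2*(3*x^2 - 6*x + 2); 3*x^2 - 6*x + 2 = 0 has no rational roots; quadratic formula: x = (6 ± √12)/6.
  ⇒ x = 1 - sqrt(3)/3 ≈ 0.4226, sqrt(3)/3 + 1 ≈ 1.5774

f''(x) = 12*x - 12
Second-derivative test at each critical point:
  f''(0.4226) = -6.9282 < 0 → local maximum
  f''(1.5774) = 6.9282 > 0 → local minimum

Critical points: x = 1 - sqrt(3)/3 ≈ 0.4226 (local maximum); x = sqrt(3)/3 + 1 ≈ 1.5774 (local minimum)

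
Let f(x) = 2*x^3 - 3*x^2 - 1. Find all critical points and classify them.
f'(x) = 6*x*(x - 1)

Solve f'(x) = 0:
  Factor: 6*x^2 - 6*x = 6*x*(x - 1) = 0.
  ⇒ x = 0, 1

f''(x) = 12*x - 6
Second-derivative test at each critical point:
  f''(0) = -6 < 0 → local maximum
  f''(1) = 6 > 0 → local minimum

Critical points: x = 0 (local maximum); x = 1 (local minimum)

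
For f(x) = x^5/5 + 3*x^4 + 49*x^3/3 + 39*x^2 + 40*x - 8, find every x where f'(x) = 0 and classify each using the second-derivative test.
f'(x) = x^4 + 12*x^3 + 49*x^2 + 78*x + 40

Solve f'(x) = 0:
  Factor: x^4 + 12*x^3 + 49*x^2 + 78*x + 40 = (x + 1)*(x + 2)*(x + 4)*(x + 5) = 0.
  ⇒ x = -5, -4, -2, -1

f''(x) = 4*x^3 + 36*x^2 + 98*x + 78
Second-derivative test at each critical point:
  f''(-5) = -12 < 0 → local maximum
  f''(-4) = 6 > 0 → local minimum
  f''(-2) = -6 < 0 → local maximum
  f''(-1) = 12 > 0 → local minimum

Critical points: x = -5 (local maximum); x = -4 (local minimum); x = -2 (local maximum); x = -1 (local minimum)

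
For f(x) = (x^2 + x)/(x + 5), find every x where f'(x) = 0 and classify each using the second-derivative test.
f'(x) = (x^2 + 10*x + 5)/(x^2 + 10*x + 25)

Solve f'(x) = 0:
  f'(x) = (x^2 + 10*x + 5)/(x + 5)^2; the denominator is positive wherever f is defined, so f'(x) = 0 ⇔ x^2 + 10*x + 5 = 0.
  x^2 + 10*x + 5 = 0 has no rational roots; quadratic formula: x = (-10 ± √80)/2.
  ⇒ x = -5 - 2*sqrt(5) ≈ -9.4721, -5 + 2*sqrt(5) ≈ -0.5279

f''(x) = 40/(x^3 + 15*x^2 + 75*x + 125)
Second-derivative test at each critical point:
  f''(-9.4721) = -0.4472 < 0 → local maximum
  f''(-0.5279) = 0.4472 > 0 → local minimum

Critical points: x = -5 - 2*sqrt(5) ≈ -9.4721 (local maximum); x = -5 + 2*sqrt(5) ≈ -0.5279 (local minimum)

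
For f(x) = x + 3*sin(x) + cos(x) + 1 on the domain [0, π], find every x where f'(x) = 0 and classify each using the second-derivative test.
f'(x) = -sin(x) + 3*cos(x) + 1

Solve f'(x) = 0 on [0, π]:
  f'(x) = 0 ⇔ -sin(x) + 3*cos(x) = -1. Write the left side as R·cos(x + φ) with R = √(3² + 1²) = sqrt(10), cos φ = 3*sqrt(10)/10, sin φ = sqrt(10)/10; then cos(x + φ) = -sqrt(10)/10. Solve for x and keep the solutions lying in [0, π].
  ⇒ x = pi/2 ≈ 1.5708

f''(x) = -3*sin(x) - cos(x)
Second-derivative test at each critical point:
  f''(1.5708) = -3 < 0 → local maximum

Critical points: x = pi/2 ≈ 1.5708 (local maximum)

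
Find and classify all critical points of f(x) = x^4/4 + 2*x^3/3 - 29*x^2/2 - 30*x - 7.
f'(x) = x^3 + 2*x^2 - 29*x - 30

Solve f'(x) = 0:
  Factor: x^3 + 2*x^2 - 29*x - 30 = (x - 5)*(x + 1)*(x + 6) = 0.
  ⇒ x = -6, -1, 5

f''(x) = 3*x^2 + 4*x - 29
Second-derivative test at each critical point:
  f''(-6) = 55 > 0 → local minimum
  f''(-1) = -30 < 0 → local maximum
  f''(5) = 66 > 0 → local minimum

Critical points: x = -6 (local minimum); x = -1 (local maximum); x = 5 (local minimum)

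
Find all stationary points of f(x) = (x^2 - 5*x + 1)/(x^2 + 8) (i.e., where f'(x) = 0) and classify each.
f'(x) = (5*x^2 + 14*x - 40)/(x^4 + 16*x^2 + 64)

Solve f'(x) = 0:
  f'(x) = (5*x^2 + 14*x - 40)/(x^2 + 8)^2; the denominator is positive wherever f is defined, so f'(x) = 0 ⇔ 5*x^2 + 14*x - 40 = 0.
  5*x^2 + 14*x - 40 = 0 has no rational roots; quadratic formula: x = (-14 ± √996)/10.
  ⇒ x = -sqrt(249)/5 - 7/5 ≈ -4.5559, -7/5 + sqrt(249)/5 ≈ 1.7559

f''(x) = 2*(-5*x^3 - 21*x^2 + 120*x + 56)/(x^6 + 24*x^4 + 192*x^2 + 512)
Second-derivative test at each critical point:
  f''(-4.5559) = -0.0382 < 0 → local maximum
  f''(1.7559) = 0.2569 > 0 → local minimum

Critical points: x = -sqrt(249)/5 - 7/5 ≈ -4.5559 (local maximum); x = -7/5 + sqrt(249)/5 ≈ 1.7559 (local minimum)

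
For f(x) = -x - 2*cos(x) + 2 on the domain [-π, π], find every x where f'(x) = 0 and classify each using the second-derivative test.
f'(x) = 2*sin(x) - 1

Solve f'(x) = 0 on [-π, π]:
  f'(x) = 0 ⇔ sin(x) = 1/2, i.e. x = arcsin(1/2) + 2nπ or x = π − arcsin(1/2) + 2nπ; keep the solutions lying in [-π, π].
  ⇒ x = pi/6 ≈ 0.5236, 5*pi/6 ≈ 2.6180

f''(x) = 2*cos(x)
Second-derivative test at each critical point:
  f''(0.5236) = 1.7321 > 0 → local minimum
  f''(2.6180) = -1.7321 < 0 → local maximum

Critical points: x = pi/6 ≈ 0.5236 (local minimum); x = 5*pi/6 ≈ 2.6180 (local maximum)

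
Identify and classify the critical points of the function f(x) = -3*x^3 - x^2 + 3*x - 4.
f'(x) = -9*x^2 - 2*x + 3

Solve f'(x) = 0:
  9*x^2 + 2*x - 3 = 0 has no rational roots; quadratic formula: x = (-2 ± √112)/18.
  ⇒ x = -2*sqrt(7)/9 - 1/9 ≈ -0.6991, -1/9 + 2*sqrt(7)/9 ≈ 0.4768

f''(x) = -18*x - 2
Second-derivative test at each critical point:
  f''(-0.6991) = 10.5830 > 0 → local minimum
  f''(0.4768) = -10.5830 < 0 → local maximum

Critical points: x = -2*sqrt(7)/9 - 1/9 ≈ -0.6991 (local minimum); x = -1/9 + 2*sqrt(7)/9 ≈ 0.4768 (local maximum)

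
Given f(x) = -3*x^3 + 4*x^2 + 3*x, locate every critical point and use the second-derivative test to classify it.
f'(x) = -9*x^2 + 8*x + 3

Solve f'(x) = 0:
  9*x^2 - 8*x - 3 = 0 has no rational roots; quadratic formula: x = (8 ± √172)/18.
  ⇒ x = 4/9 - sqrt(43)/9 ≈ -0.2842, 4/9 + sqrt(43)/9 ≈ 1.1730

f''(x) = 8 - 18*x
Second-derivative test at each critical point:
  f''(-0.2842) = 13.1149 > 0 → local minimum
  f''(1.1730) = -13.1149 < 0 → local maximum

Critical points: x = 4/9 - sqrt(43)/9 ≈ -0.2842 (local minimum); x = 4/9 + sqrt(43)/9 ≈ 1.1730 (local maximum)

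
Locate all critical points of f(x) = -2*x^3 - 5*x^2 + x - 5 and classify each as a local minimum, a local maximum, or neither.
f'(x) = -6*x^2 - 10*x + 1

Solve f'(x) = 0:
  6*x^2 + 10*x - 1 = 0 has no rational roots; quadratic formula: x = (-10 ± √124)/12.
  ⇒ x = -sqrt(31)/6 - 5/6 ≈ -1.7613, -5/6 + sqrt(31)/6 ≈ 0.0946

f''(x) = -12*x - 10
Second-derivative test at each critical point:
  f''(-1.7613) = 11.1355 > 0 → local minimum
  f''(0.0946) = -11.1355 < 0 → local maximum

Critical points: x = -sqrt(31)/6 - 5/6 ≈ -1.7613 (local minimum); x = -5/6 + sqrt(31)/6 ≈ 0.0946 (local maximum)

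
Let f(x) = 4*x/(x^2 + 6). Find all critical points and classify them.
f'(x) = 4*(6 - x^2)/(x^4 + 12*x^2 + 36)

Solve f'(x) = 0:
  f'(x) = -4*(x^2 - 6)/(x^2 + 6)^2; the denominator is positive wherever f is defined, so f'(x) = 0 ⇔ 24 - 4*x^2 = 0.
  Factor: 24 - 4*x^2 = -4*(x^2 - 6); x^2 - 6 = 0 has no rational roots; quadratic formula: x = (0 ± √24)/2.
  ⇒ x = -sqrt(6) ≈ -2.4495, sqrt(6) ≈ 2.4495

f''(x) = 8*x*(x^2 - 18)/(x^2 + 6)^3
Second-derivative test at each critical point:
  f''(-2.4495) = 0.1361 > 0 → local minimum
  f''(2.4495) = -0.1361 < 0 → local maximum

Critical points: x = -sqrt(6) ≈ -2.4495 (local minimum); x = sqrt(6) ≈ 2.4495 (local maximum)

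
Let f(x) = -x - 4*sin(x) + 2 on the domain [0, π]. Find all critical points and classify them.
f'(x) = -4*cos(x) - 1

Solve f'(x) = 0 on [0, π]:
  f'(x) = 0 ⇔ cos(x) = -1/4, i.e. x = ±arccos(-1/4) + 2nπ; keep the solutions lying in [0, π].
  ⇒ x = acos(-1/4) ≈ 1.8235

f''(x) = 4*sin(x)
Second-derivative test at each critical point:
  f''(1.8235) = 3.8730 > 0 → local minimum

Critical points: x = acos(-1/4) ≈ 1.8235 (local minimum)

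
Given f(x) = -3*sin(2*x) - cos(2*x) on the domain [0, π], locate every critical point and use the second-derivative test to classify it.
f'(x) = 2*sin(2*x) - 6*cos(2*x)

Solve f'(x) = 0 on [0, π]:
  f'(x) = 0 ⇔ -3*cos(2*x) = -sin(2*x) ⇔ tan(2*x) = 3, i.e. 2*x = arctan(3) + nπ; keep the solutions lying in [0, π].
  ⇒ x = atan(3)/2 ≈ 0.6245, atan(3)/2 + pi/2 ≈ 2.1953

f''(x) = 12*sin(2*x) + 4*cos(2*x)
Second-derivative test at each critical point:
  f''(0.6245) = 12.6491 > 0 → local minimum
  f''(2.1953) = -12.6491 < 0 → local maximum

Critical points: x = atan(3)/2 ≈ 0.6245 (local minimum); x = atan(3)/2 + pi/2 ≈ 2.1953 (local maximum)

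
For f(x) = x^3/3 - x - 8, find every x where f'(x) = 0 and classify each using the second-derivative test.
f'(x) = x^2 - 1

Solve f'(x) = 0:
  Factor: x^2 - 1 = (x - 1)*(x + 1) = 0.
  ⇒ x = -1, 1

f''(x) = 2*x
Second-derivative test at each critical point:
  f''(-1) = -2 < 0 → local maximum
  f''(1) = 2 > 0 → local minimum

Critical points: x = -1 (local maximum); x = 1 (local minimum)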